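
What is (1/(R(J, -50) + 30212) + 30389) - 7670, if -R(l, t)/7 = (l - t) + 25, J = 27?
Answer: 670165063/29498 ≈ 22719.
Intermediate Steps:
R(l, t) = -175 - 7*l + 7*t (R(l, t) = -7*((l - t) + 25) = -7*(25 + l - t) = -175 - 7*l + 7*t)
(1/(R(J, -50) + 30212) + 30389) - 7670 = (1/((-175 - 7*27 + 7*(-50)) + 30212) + 30389) - 7670 = (1/((-175 - 189 - 350) + 30212) + 30389) - 7670 = (1/(-714 + 30212) + 30389) - 7670 = (1/29498 + 30389) - 7670 = 896414723/29498 - 7670 = 670165063/29498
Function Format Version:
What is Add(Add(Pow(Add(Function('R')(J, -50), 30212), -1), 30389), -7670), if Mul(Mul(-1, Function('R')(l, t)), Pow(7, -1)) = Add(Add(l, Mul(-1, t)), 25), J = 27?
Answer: Rational(670165063, 29498) ≈ 22719.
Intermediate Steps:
Function('R')(l, t) = Add(-175, Mul(-7, l), Mul(7, t)) (Function('R')(l, t) = Mul(-7, Add(Add(l, Mul(-1, t)), 25)) = Mul(-7, Add(25, l, Mul(-1, t))) = Add(-175, Mul(-7, l), Mul(7, t)))
Add(Add(Pow(Add(Function('R')(J, -50), 30212), -1), 30389), -7670) = Add(Add(Pow(Add(Add(-175, Mul(-7, 27), Mul(7, -50)), 30212), -1), 30389), -7670) = Add(Add(Pow(Add(Add(-175, -189, -350), 30212), -1), 30389), -7670) = Add(Add(Pow(Add(-714, 30212), -1), 30389), -7670) = Add(Add(Pow(29498, -1), 30389), -7670) = Add(Add(Rational(1, 29498), 30389), -7670) = Add(Rational(896414723, 29498), -7670) = Rational(670165063, 29498)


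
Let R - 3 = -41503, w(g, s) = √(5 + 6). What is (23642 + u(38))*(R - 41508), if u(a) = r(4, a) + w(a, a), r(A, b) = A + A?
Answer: -1963139200 - 83008*√11 ≈ -1.9634e+9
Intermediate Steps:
r(A, b) = 2*A
w(g, s) = √11
u(a) = 8 + √11 (u(a) = 2*4 + √11 = 8 + √11)
R = -41500 (R = 3 - 41503 = -41500)
(23642 + u(38))*(R - 41508) = (23642 + (8 + √11))*(-41500 - 41508) = (23650 + √11)*(-83008) = -1963139200 - 83008*√11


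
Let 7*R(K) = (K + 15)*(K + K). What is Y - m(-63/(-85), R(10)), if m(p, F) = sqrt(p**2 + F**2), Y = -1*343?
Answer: -343 - sqrt(1806444481)/595 ≈ -414.43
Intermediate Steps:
R(K) = 2*K*(15 + K)/7 (R(K) = ((K + 15)*(K + K))/7 = ((15 + K)*(2*K))/7 = (2*K*(15 + K))/7 = 2*K*(15 + K)/7)
Y = -343
m(p, F) = sqrt(F**2 + p**2)
Y - m(-63/(-85), R(10)) = -343 - sqrt(((2/7)*10*(15 + 10))**2 + (-63/(-85))**2) = -343 - sqrt(((2/7)*10*25)**2 + (-63*(-1/85))**2) = -343 - sqrt((500/7)**2 + (63/85)**2) = -343 - sqrt(250000/49 + 3969/7225) = -343 - sqrt(1806444481/354025) = -343 - sqrt(1806444481)/595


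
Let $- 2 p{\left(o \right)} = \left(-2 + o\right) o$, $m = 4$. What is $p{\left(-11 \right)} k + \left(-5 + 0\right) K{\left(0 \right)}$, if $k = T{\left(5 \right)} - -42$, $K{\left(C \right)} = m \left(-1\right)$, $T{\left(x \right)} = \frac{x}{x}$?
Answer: $- \frac{6109}{2} \approx -3054.5$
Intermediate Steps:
$p{\left(o \right)} = - \frac{o \left(-2 + o\right)}{2}$ ($p{\left(o \right)} = - \frac{\left(-2 + o\right) o}{2} = - \frac{o \left(-2 + o\right)}{2}$)
$T{\left(x \right)} = 1$
$K{\left(C \right)} = -4$ ($K{\left(C \right)} = 4 \left(-1\right) = -4$)
$k = 43$ ($k = 1 - -42 = 1 + 42 = 43$)
$p{\left(-11 \right)} k + \left(-5 + 0\right) K{\left(0 \right)} = \frac{1}{2} \left(-11\right) \left(2 - -11\right) 43 + \left(-5 + 0\right) \left(-4\right) = \frac{1}{2} \left(-11\right) \left(2 + 11\right) 43 - -20 = \frac{1}{2} \left(-11\right) 13 \cdot 43 + 20 = \left(- \frac{143}{2}\right) 43 + 20 = - \frac{6149}{2} + 20 = - \frac{6109}{2}$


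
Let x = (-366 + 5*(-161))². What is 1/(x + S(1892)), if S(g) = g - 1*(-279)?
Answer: 1/1373412 ≈ 7.2811e-7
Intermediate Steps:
S(g) = 279 + g (S(g) = g + 279 = 279 + g)
x = 1371241 (x = (-366 - 805)² = (-1171)² = 1371241)
1/(x + S(1892)) = 1/(1371241 + (279 + 1892)) = 1/(1371241 + 2171) = 1/1373412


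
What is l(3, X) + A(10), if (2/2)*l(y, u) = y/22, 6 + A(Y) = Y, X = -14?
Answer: 91/22 ≈ 4.1364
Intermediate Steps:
A(Y) = -6 + Y
l(y, u) = y/22
l(3, X) + A(10) = (1/22)*3 + (-6 + 10) = 3/22 + 4 = 91/22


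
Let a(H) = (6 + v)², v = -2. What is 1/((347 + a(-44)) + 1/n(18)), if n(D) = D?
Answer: 18/6535 ≈ 0.0027544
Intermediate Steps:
a(H) = 16 (a(H) = (6 - 2)² = 4² = 16)
1/((347 + a(-44)) + 1/n(18)) = 1/((347 + 16) + 1/18) = 1/(363 + 1/18) = 1/(6535/18) = 18/6535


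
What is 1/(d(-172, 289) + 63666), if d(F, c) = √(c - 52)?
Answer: 21222/1351119773 - √237/4053359319 ≈ 1.5703e-5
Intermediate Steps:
d(F, c) = √(-52 + c)
1/(d(-172, 289) + 63666) = 1/(√(-52 + 289) + 63666) = 1/(√237 + 63666) = 1/(63666 + √237)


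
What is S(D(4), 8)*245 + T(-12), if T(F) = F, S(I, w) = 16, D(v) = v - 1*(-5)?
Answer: 3908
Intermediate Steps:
D(v) = 5 + v (D(v) = v + 5 = 5 + v)
S(D(4), 8)*245 + T(-12) = 16*245 - 12 = 3920 - 12 = 3908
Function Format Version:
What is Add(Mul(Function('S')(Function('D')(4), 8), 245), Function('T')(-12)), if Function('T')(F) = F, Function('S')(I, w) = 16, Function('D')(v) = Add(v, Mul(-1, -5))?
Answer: 3908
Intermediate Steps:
Function('D')(v) = Add(5, v) (Function('D')(v) = Add(v, 5) = Add(5, v))
Add(Mul(Function('S')(Function('D')(4), 8), 245), Function('T')(-12)) = Add(Mul(16, 245), -12) = Add(3920, -12) = 3908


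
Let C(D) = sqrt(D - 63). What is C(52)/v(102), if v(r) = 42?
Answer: I*sqrt(11)/42 ≈ 0.078967*I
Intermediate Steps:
C(D) = sqrt(-63 + D)
C(52)/v(102) = sqrt(-63 + 52)/42 = sqrt(-11)*(1/42) = (I*sqrt(11))*(1/42) = I*sqrt(11)/42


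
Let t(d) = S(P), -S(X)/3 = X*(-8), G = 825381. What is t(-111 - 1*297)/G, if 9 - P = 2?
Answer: 56/275127 ≈ 0.00020354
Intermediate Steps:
P = 7 (P = 9 - 1*2 = 9 - 2 = 7)
S(X) = 24*X (S(X) = -3*X*(-8) = -(-24)*X = 24*X)
t(d) = 168 (t(d) = 24*7 = 168)
t(-111 - 1*297)/G = 168/825381 = 168*(1/825381) = 56/275127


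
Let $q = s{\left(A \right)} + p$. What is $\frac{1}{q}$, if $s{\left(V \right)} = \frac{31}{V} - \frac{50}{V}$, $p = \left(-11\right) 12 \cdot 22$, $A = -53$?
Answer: $- \frac{53}{153893} \approx -0.0003444$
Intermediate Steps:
$p = -2904$ ($p = \left(-132\right) 22 = -2904$)
$s{\left(V \right)} = - \frac{19}{V}$
$q = - \frac{153893}{53}$ ($q = - \frac{19}{-53} - 2904 = \left(-19\right) \left(- \frac{1}{53}\right) - 2904 = \frac{19}{53} - 2904 = - \frac{153893}{53} \approx -2903.6$)
$\frac{1}{q} = \frac{1}{- \frac{153893}{53}} = - \frac{53}{153893}$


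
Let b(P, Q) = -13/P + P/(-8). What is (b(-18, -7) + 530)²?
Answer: 368140969/1296 ≈ 2.8406e+5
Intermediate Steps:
b(P, Q) = -13/P - P/8 (b(P, Q) = -13/P + P*(-⅛) = -13/P - P/8)
(b(-18, -7) + 530)² = ((-13/(-18) - ⅛*(-18)) + 530)² = ((-13*(-1/18) + 9/4) + 530)² = ((13/18 + 9/4) + 530)² = (107/36 + 530)² = (19187/36)² = 368140969/1296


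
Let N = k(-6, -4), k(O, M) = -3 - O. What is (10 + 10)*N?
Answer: 60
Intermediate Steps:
N = 3 (N = -3 - 1*(-6) = -3 + 6 = 3)
(10 + 10)*N = (10 + 10)*3 = 20*3 = 60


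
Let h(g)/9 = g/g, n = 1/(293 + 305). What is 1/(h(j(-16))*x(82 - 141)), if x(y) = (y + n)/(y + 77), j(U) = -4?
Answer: -1196/35281 ≈ -0.033899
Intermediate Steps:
n = 1/598 ≈ 0.0016722
h(g) = 9 (h(g) = 9*(g/g) = 9*1 = 9)
x(y) = (1/598 + y)/(77 + y) (x(y) = (y + 1/598)/(y + 77) = (1/598 + y)/(77 + y))
1/(h(j(-16))*x(82 - 141)) = 1/(9*(((1/598 + (82 - 141))/(77 + (82 - 141))))) = 1/(9*(((1/598 - 59)/(77 - 59)))) = 1/(9*((-35281/598/18))) = 1/(9*(((1/18)*(-35281/598)))) = 1/(9*(-35281/10764)) = (1/9)*(-10764/35281) = -1196/35281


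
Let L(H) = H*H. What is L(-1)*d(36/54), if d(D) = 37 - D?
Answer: 109/3 ≈ 36.333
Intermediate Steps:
L(H) = H**2
L(-1)*d(36/54) = (-1)**2*(37 - 36/54) = 1*(37 - 36/54) = 1*(37 - 1*2/3) = 1*(37 - 2/3) = 1*(109/3) = 109/3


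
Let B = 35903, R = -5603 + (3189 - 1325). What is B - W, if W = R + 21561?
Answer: 18081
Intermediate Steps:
R = -3739 (R = -5603 + 1864 = -3739)
W = 17822 (W = -3739 + 21561 = 17822)
B - W = 35903 - 1*17822 = 35903 - 17822 = 18081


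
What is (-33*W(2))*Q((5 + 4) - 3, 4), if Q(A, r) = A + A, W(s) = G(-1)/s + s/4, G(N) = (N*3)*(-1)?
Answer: -792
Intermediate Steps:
G(N) = -3*N (G(N) = (3*N)*(-1) = -3*N)
W(s) = 3/s + s/4 (W(s) = (-3*(-1))/s + s/4 = 3/s + s*(¼) = 3/s + s/4)
Q(A, r) = 2*A
(-33*W(2))*Q((5 + 4) - 3, 4) = (-33*(3/2 + (¼)*2))*(2*((5 + 4) - 3)) = (-33*(3*(½) + ½))*(2*(9 - 3)) = (-33*(3/2 + ½))*(2*6) = -33*2*12 = -66*12 = -792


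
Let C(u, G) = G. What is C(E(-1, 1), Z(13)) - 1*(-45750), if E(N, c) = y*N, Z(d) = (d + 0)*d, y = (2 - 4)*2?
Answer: 45919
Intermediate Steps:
y = -4 (y = -2*2 = -4)
Z(d) = d**2 (Z(d) = d*d = d**2)
E(N, c) = -4*N
C(E(-1, 1), Z(13)) - 1*(-45750) = 13**2 - 1*(-45750) = 169 + 45750 = 45919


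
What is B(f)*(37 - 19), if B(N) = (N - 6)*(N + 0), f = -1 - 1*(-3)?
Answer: -144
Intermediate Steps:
f = 2 (f = -1 + 3 = 2)
B(N) = N*(-6 + N) (B(N) = (-6 + N)*N = N*(-6 + N))
B(f)*(37 - 19) = (2*(-6 + 2))*(37 - 19) = (2*(-4))*18 = -8*18 = -144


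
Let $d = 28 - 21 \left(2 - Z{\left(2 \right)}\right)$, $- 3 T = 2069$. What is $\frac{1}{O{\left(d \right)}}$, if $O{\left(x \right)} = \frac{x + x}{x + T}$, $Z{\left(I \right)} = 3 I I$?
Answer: $- \frac{1355}{1428} \approx -0.94888$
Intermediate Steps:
$T = - \frac{2069}{3}$ ($T = \left(- \frac{1}{3}\right) 2069 = - \frac{2069}{3} \approx -689.67$)
$Z{\left(I \right)} = 3 I^{2}$
$d = 238$ ($d = 28 - 21 \left(2 - 3 \cdot 2^{2}\right) = 28 - 21 \left(2 - 3 \cdot 4\right) = 28 - 21 \left(2 - 12\right) = 28 - -210 = 28 + 210 = 238$)
$O{\left(x \right)} = \frac{2 x}{- \frac{2069}{3} + x}$ ($O{\left(x \right)} = \frac{x + x}{x - \frac{2069}{3}} = \frac{2 x}{- \frac{2069}{3} + x}$)
$\frac{1}{O{\left(d \right)}} = \frac{1}{6 \cdot 238 \frac{1}{-2069 + 3 \cdot 238}} = \frac{1}{6 \cdot 238 \frac{1}{-2069 + 714}} = \frac{1}{6 \cdot 238 \frac{1}{-1355}} = \frac{1}{6 \cdot 238 \left(- \frac{1}{1355}\right)} = \frac{1}{- \frac{1428}{1355}} = - \frac{1355}{1428}$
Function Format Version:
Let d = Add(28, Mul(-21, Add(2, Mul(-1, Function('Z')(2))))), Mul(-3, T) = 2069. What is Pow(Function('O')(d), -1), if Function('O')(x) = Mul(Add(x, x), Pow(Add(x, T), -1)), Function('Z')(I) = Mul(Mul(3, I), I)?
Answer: Rational(-1355, 1428) ≈ -0.94888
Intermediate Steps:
T = Rational(-2069, 3) (T = Mul(Rational(-1, 3), 2069) = Rational(-2069, 3) ≈ -689.67)
Function('Z')(I) = Mul(3, Pow(I, 2))
d = 238 (d = Add(28, Mul(-21, Add(2, Mul(-1, Mul(3, Pow(2, 2)))))) = Add(28, Mul(-21, Add(2, Mul(-1, Mul(3, 4))))) = Add(28, Mul(-21, Add(2, Mul(-1, 12)))) = Add(28, Mul(-21, Add(2, -12))) = Add(28, Mul(-21, -10)) = Add(28, 210) = 238)
Function('O')(x) = Mul(2, x, Pow(Add(Rational(-2069, 3), x), -1)) (Function('O')(x) = Mul(Add(x, x), Pow(Add(x, Rational(-2069, 3)), -1)) = Mul(Mul(2, x), Pow(Add(Rational(-2069, 3), x), -1)) = Mul(2, x, Pow(Add(Rational(-2069, 3), x), -1)))
Pow(Function('O')(d), -1) = Pow(Mul(6, 238, Pow(Add(-2069, Mul(3, 238)), -1)), -1) = Pow(Mul(6, 238, Pow(Add(-2069, 714), -1)), -1) = Pow(Mul(6, 238, Pow(-1355, -1)), -1) = Pow(Mul(6, 238, Rational(-1, 1355)), -1) = Pow(Rational(-1428, 1355), -1) = Rational(-1355, 1428)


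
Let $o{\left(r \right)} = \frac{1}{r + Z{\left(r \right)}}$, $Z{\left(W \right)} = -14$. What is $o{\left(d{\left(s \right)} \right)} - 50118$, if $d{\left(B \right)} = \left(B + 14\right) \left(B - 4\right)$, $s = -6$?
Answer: $- \frac{4711093}{94} \approx -50118.0$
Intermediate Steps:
$d{\left(B \right)} = \left(-4 + B\right) \left(14 + B\right)$ ($d{\left(B \right)} = \left(14 + B\right) \left(-4 + B\right) = \left(-4 + B\right) \left(14 + B\right)$)
$o{\left(r \right)} = \frac{1}{-14 + r}$ ($o{\left(r \right)} = \frac{1}{r - 14} = \frac{1}{-14 + r}$)
$o{\left(d{\left(s \right)} \right)} - 50118 = \frac{1}{-14 + \left(-56 + \left(-6\right)^{2} + 10 \left(-6\right)\right)} - 50118 = \frac{1}{-14 - 80} - 50118 = \frac{1}{-94} - 50118 = - \frac{1}{94} - 50118 = - \frac{4711093}{94}$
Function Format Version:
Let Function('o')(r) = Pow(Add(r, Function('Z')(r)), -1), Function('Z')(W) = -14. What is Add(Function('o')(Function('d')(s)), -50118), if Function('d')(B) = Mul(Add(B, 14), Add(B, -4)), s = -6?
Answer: Rational(-4711093, 94) ≈ -50118.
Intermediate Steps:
Function('d')(B) = Mul(Add(-4, B), Add(14, B)) (Function('d')(B) = Mul(Add(14, B), Add(-4, B)) = Mul(Add(-4, B), Add(14, B)))
Function('o')(r) = Pow(Add(-14, r), -1) (Function('o')(r) = Pow(Add(r, -14), -1) = Pow(Add(-14, r), -1))
Add(Function('o')(Function('d')(s)), -50118) = Add(Pow(Add(-14, Add(-56, Pow(-6, 2), Mul(10, -6))), -1), -50118) = Add(Pow(Add(-14, Add(-56, 36, -60)), -1), -50118) = Add(Pow(Add(-14, -80), -1), -50118) = Add(Pow(-94, -1), -50118) = Add(Rational(-1, 94), -50118) = Rational(-4711093, 94)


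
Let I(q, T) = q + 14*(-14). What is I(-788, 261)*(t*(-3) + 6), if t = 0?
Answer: -5904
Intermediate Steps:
I(q, T) = -196 + q (I(q, T) = q - 196 = -196 + q)
I(-788, 261)*(t*(-3) + 6) = (-196 - 788)*(0*(-3) + 6) = -984*(0 + 6) = -984*6 = -5904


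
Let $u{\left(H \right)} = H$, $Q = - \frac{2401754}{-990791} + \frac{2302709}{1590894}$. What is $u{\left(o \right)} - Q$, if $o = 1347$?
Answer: $\frac{2117097497405543}{1576243457154} \approx 1343.1$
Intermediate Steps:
$Q = \frac{6102439380895}{1576243457154}$ ($Q = \left(-2401754\right) \left(- \frac{1}{990791}\right) + 2302709 \cdot \frac{1}{1590894} = \frac{2401754}{990791} + \frac{2302709}{1590894} = \frac{6102439380895}{1576243457154} \approx 3.8715$)
$u{\left(o \right)} - Q = 1347 - \frac{6102439380895}{1576243457154} = \frac{2117097497405543}{1576243457154}$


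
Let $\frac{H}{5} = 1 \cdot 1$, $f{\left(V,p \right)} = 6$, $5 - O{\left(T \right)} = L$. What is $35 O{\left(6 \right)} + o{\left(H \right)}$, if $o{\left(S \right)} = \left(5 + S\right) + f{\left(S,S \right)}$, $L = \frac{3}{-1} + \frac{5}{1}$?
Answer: $121$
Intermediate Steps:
$L = 2$ ($L = 3 \left(-1\right) + 5 \cdot 1 = -3 + 5 = 2$)
$O{\left(T \right)} = 3$ ($O{\left(T \right)} = 5 - 2 = 3$)
$H = 5$ ($H = 5 \cdot 1 \cdot 1 = 5 \cdot 1 = 5$)
$o{\left(S \right)} = 11 + S$ ($o{\left(S \right)} = \left(5 + S\right) + 6 = 11 + S$)
$35 O{\left(6 \right)} + o{\left(H \right)} = 35 \cdot 3 + \left(11 + 5\right) = 105 + 16 = 121$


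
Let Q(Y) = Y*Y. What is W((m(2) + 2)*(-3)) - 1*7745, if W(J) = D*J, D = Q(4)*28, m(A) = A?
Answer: -13121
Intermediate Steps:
Q(Y) = Y²
D = 448 (D = 4²*28 = 16*28 = 448)
W(J) = 448*J
W((m(2) + 2)*(-3)) - 1*7745 = 448*((2 + 2)*(-3)) - 1*7745 = 448*(4*(-3)) - 7745 = 448*(-12) - 7745 = -5376 - 7745 = -13121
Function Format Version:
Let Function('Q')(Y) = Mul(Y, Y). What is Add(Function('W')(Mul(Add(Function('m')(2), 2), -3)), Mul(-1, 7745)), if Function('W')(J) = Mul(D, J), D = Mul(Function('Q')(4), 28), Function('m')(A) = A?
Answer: -13121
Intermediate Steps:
Function('Q')(Y) = Pow(Y, 2)
D = 448 (D = Mul(Pow(4, 2), 28) = Mul(16, 28) = 448)
Function('W')(J) = Mul(448, J)
Add(Function('W')(Mul(Add(Function('m')(2), 2), -3)), Mul(-1, 7745)) = Add(Mul(448, Mul(Add(2, 2), -3)), Mul(-1, 7745)) = Add(Mul(448, Mul(4, -3)), -7745) = Add(Mul(448, -12), -7745) = Add(-5376, -7745) = -13121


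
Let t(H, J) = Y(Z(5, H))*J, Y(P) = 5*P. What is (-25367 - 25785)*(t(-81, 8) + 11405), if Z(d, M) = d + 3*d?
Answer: -624310160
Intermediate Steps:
Z(d, M) = 4*d
t(H, J) = 100*J (t(H, J) = (5*(4*5))*J = (5*20)*J = 100*J)
(-25367 - 25785)*(t(-81, 8) + 11405) = (-25367 - 25785)*(100*8 + 11405) = -51152*(800 + 11405) = -51152*12205 = -624310160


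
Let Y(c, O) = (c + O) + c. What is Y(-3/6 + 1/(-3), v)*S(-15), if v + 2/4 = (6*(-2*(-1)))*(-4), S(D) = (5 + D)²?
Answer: -15050/3 ≈ -5016.7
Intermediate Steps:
v = -97/2 (v = -½ + (6*(-2*(-1)))*(-4) = -½ + (6*2)*(-4) = -½ + 12*(-4) = -½ - 48 = -97/2 ≈ -48.500)
Y(c, O) = O + 2*c (Y(c, O) = (O + c) + c = O + 2*c)
Y(-3/6 + 1/(-3), v)*S(-15) = (-97/2 + 2*(-3/6 + 1/(-3)))*(5 - 15)² = (-97/2 + 2*(-3*⅙ + 1*(-⅓)))*(-10)² = (-97/2 + 2*(-½ - ⅓))*100 = (-97/2 + 2*(-⅚))*100 = (-97/2 - 5/3)*100 = -301/6*100 = -15050/3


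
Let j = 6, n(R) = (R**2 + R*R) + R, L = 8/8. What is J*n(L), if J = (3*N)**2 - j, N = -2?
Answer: 90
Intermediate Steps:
L = 1 (L = 8*(1/8) = 1)
n(R) = R + 2*R**2 (n(R) = (R**2 + R**2) + R = 2*R**2 + R = R + 2*R**2)
J = 30 (J = (3*(-2))**2 - 1*6 = (-6)**2 - 6 = 36 - 6 = 30)
J*n(L) = 30*(1*(1 + 2*1)) = 30*(1*(1 + 2)) = 30*(1*3) = 30*3 = 90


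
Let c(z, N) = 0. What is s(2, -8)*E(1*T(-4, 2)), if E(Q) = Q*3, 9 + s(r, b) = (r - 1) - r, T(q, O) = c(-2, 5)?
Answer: 0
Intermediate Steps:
T(q, O) = 0
s(r, b) = -10 (s(r, b) = -9 + ((r - 1) - r) = -9 + ((-1 + r) - r) = -9 - 1 = -10)
E(Q) = 3*Q
s(2, -8)*E(1*T(-4, 2)) = -30*1*0 = -30*0 = -10*0 = 0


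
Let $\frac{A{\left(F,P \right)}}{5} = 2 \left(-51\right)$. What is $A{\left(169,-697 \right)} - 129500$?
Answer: $-130010$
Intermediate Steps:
$A{\left(F,P \right)} = -510$ ($A{\left(F,P \right)} = 5 \cdot 2 \left(-51\right) = 5 \left(-102\right) = -510$)
$A{\left(169,-697 \right)} - 129500 = -510 - 129500 = -130010$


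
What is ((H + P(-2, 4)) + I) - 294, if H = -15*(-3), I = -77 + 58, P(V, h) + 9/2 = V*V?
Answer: -537/2 ≈ -268.50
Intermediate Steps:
P(V, h) = -9/2 + V² (P(V, h) = -9/2 + V*V = -9/2 + V²)
I = -19
H = 45
((H + P(-2, 4)) + I) - 294 = ((45 + (-9/2 + (-2)²)) - 19) - 294 = ((45 + (-9/2 + 4)) - 19) - 294 = ((45 - ½) - 19) - 294 = (89/2 - 19) - 294 = 51/2 - 294 = -537/2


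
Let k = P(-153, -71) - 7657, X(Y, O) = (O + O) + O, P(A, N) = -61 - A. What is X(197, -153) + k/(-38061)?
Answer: -17462434/38061 ≈ -458.80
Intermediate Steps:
X(Y, O) = 3*O (X(Y, O) = 2*O + O = 3*O)
k = -7565 (k = (-61 - 1*(-153)) - 7657 = (-61 + 153) - 7657 = 92 - 7657 = -7565)
X(197, -153) + k/(-38061) = 3*(-153) - 7565/(-38061) = -459 - 7565*(-1/38061) = -459 + 7565/38061 = -17462434/38061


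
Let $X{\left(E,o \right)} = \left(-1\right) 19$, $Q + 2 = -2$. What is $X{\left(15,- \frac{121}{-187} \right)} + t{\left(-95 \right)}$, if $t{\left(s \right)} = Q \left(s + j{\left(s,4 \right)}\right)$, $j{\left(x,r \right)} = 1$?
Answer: $357$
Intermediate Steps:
$Q = -4$ ($Q = -2 - 2 = -4$)
$X{\left(E,o \right)} = -19$
$t{\left(s \right)} = -4 - 4 s$ ($t{\left(s \right)} = - 4 \left(s + 1\right) = - 4 \left(1 + s\right) = -4 - 4 s$)
$X{\left(15,- \frac{121}{-187} \right)} + t{\left(-95 \right)} = -19 - -376 = -19 + \left(-4 + 380\right) = -19 + 376 = 357$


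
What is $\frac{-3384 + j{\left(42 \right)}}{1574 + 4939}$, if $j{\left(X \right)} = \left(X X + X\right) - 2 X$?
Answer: $- \frac{554}{2171} \approx -0.25518$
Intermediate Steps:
$j{\left(X \right)} = X^{2} - X$ ($j{\left(X \right)} = \left(X^{2} + X\right) - 2 X = \left(X + X^{2}\right) - 2 X = X^{2} - X$)
$\frac{-3384 + j{\left(42 \right)}}{1574 + 4939} = \frac{-3384 + 42 \left(-1 + 42\right)}{1574 + 4939} = \frac{-3384 + 42 \cdot 41}{6513} = \left(-3384 + 1722\right) \frac{1}{6513} = \left(-1662\right) \frac{1}{6513} = - \frac{554}{2171}$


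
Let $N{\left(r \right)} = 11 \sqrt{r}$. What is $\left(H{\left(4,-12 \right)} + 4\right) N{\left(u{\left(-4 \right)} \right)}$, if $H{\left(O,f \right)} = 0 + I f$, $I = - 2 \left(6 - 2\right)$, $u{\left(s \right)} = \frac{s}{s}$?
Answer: $1100$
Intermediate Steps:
$u{\left(s \right)} = 1$
$I = -8$ ($I = - 2 \left(6 - 2\right) = \left(-2\right) 4 = -8$)
$H{\left(O,f \right)} = - 8 f$ ($H{\left(O,f \right)} = 0 - 8 f = - 8 f$)
$\left(H{\left(4,-12 \right)} + 4\right) N{\left(u{\left(-4 \right)} \right)} = \left(\left(-8\right) \left(-12\right) + 4\right) 11 \sqrt{1} = \left(96 + 4\right) 11 \cdot 1 = 100 \cdot 11 = 1100$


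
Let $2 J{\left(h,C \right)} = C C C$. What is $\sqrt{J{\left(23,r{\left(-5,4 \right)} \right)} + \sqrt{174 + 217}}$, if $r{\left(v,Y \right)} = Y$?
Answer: $\sqrt{32 + \sqrt{391}} \approx 7.1954$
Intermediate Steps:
$J{\left(h,C \right)} = \frac{C^{3}}{2}$ ($J{\left(h,C \right)} = \frac{C C C}{2} = \frac{C^{2} C}{2} = \frac{C^{3}}{2}$)
$\sqrt{J{\left(23,r{\left(-5,4 \right)} \right)} + \sqrt{174 + 217}} = \sqrt{\frac{4^{3}}{2} + \sqrt{174 + 217}} = \sqrt{\frac{1}{2} \cdot 64 + \sqrt{391}} = \sqrt{32 + \sqrt{391}}$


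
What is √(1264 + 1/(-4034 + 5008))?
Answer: 3*√133236382/974 ≈ 35.553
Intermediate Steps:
√(1264 + 1/(-4034 + 5008)) = √(1264 + 1/974) = √(1231137/974) = 3*√133236382/974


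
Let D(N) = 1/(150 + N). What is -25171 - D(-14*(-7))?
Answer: -6242409/248 ≈ -25171.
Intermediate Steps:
-25171 - D(-14*(-7)) = -25171 - 1/(150 - 14*(-7)) = -25171 - 1/(150 + 98) = -25171 - 1/248 = -6242409/248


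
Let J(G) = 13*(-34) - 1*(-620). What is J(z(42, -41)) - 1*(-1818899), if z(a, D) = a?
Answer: 1819077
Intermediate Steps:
J(G) = 178 (J(G) = -442 + 620 = 178)
J(z(42, -41)) - 1*(-1818899) = 178 - 1*(-1818899) = 178 + 1818899 = 1819077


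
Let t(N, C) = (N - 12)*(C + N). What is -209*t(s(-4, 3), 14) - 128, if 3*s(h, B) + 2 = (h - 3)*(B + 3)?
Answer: -34592/9 ≈ -3843.6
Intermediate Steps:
s(h, B) = -⅔ + (-3 + h)*(3 + B)/3 (s(h, B) = -⅔ + ((h - 3)*(B + 3))/3 = -⅔ + ((-3 + h)*(3 + B))/3 = -⅔ + (-3 + h)*(3 + B)/3)
t(N, C) = (-12 + N)*(C + N)
-209*t(s(-4, 3), 14) - 128 = -209*((-11/3 - 4 - 1*3 + (⅓)*3*(-4))² - 12*14 - 12*(-11/3 - 4 - 1*3 + (⅓)*3*(-4)) + 14*(-11/3 - 4 - 1*3 + (⅓)*3*(-4))) - 128 = -209*((-11/3 - 4 - 3 - 4)² - 168 - 12*(-11/3 - 4 - 3 - 4) + 14*(-11/3 - 4 - 3 - 4)) - 128 = -209*((-44/3)² - 168 - 12*(-44/3) + 14*(-44/3)) - 128 = -209*(1936/9 - 168 + 176 - 616/3) - 128 = -209*160/9 - 128 = -33440/9 - 128 = -34592/9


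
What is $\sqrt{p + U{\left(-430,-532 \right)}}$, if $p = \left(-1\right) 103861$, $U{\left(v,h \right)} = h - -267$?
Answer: $i \sqrt{104126} \approx 322.69 i$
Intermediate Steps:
$U{\left(v,h \right)} = 267 + h$ ($U{\left(v,h \right)} = h + 267 = 267 + h$)
$p = -103861$
$\sqrt{p + U{\left(-430,-532 \right)}} = \sqrt{-103861 + \left(267 - 532\right)} = \sqrt{-103861 - 265} = \sqrt{-104126} = i \sqrt{104126}$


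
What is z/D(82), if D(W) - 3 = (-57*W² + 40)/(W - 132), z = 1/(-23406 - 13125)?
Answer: -25/7002590859 ≈ -3.5701e-9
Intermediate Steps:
z = -1/36531 (z = 1/(-36531) = -1/36531 ≈ -2.7374e-5)
D(W) = 3 + (40 - 57*W²)/(-132 + W) (D(W) = 3 + (-57*W² + 40)/(W - 132) = 3 + (40 - 57*W²)/(-132 + W))
z/D(82) = -(-132 + 82)/(-356 - 57*82² + 3*82)/36531 = -(-50/(-356 - 57*6724 + 246))/36531 = -(-50/(-356 - 383268 + 246))/36531 = -1/(36531*((-1/50*(-383378)))) = -1/(36531*191689/25) = -1/36531*25/191689 = -25/7002590859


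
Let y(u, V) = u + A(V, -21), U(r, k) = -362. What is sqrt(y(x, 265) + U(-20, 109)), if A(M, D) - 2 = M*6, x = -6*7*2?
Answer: sqrt(1146) ≈ 33.853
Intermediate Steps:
x = -84 (x = -42*2 = -84)
A(M, D) = 2 + 6*M (A(M, D) = 2 + M*6 = 2 + 6*M)
y(u, V) = 2 + u + 6*V (y(u, V) = u + (2 + 6*V) = 2 + u + 6*V)
sqrt(y(x, 265) + U(-20, 109)) = sqrt((2 - 84 + 6*265) - 362) = sqrt((2 - 84 + 1590) - 362) = sqrt(1508 - 362) = sqrt(1146)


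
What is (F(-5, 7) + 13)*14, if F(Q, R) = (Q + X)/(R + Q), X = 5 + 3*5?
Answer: 287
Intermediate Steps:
X = 20 (X = 5 + 15 = 20)
F(Q, R) = (20 + Q)/(Q + R) (F(Q, R) = (Q + 20)/(R + Q) = (20 + Q)/(Q + R))
(F(-5, 7) + 13)*14 = ((20 - 5)/(-5 + 7) + 13)*14 = (15/2 + 13)*14 = (41/2)*14 = 287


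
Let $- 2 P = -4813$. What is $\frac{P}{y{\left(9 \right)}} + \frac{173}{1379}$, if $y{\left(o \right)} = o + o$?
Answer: $\frac{6643355}{49644} \approx 133.82$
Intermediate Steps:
$y{\left(o \right)} = 2 o$
$P = \frac{4813}{2}$ ($P = \left(- \frac{1}{2}\right) \left(-4813\right) = \frac{4813}{2} \approx 2406.5$)
$\frac{P}{y{\left(9 \right)}} + \frac{173}{1379} = \frac{4813}{2 \cdot 2 \cdot 9} + \frac{173}{1379} = \frac{4813}{2 \cdot 18} + 173 \cdot \frac{1}{1379} = \frac{4813}{2} \cdot \frac{1}{18} + \frac{173}{1379} = \frac{4813}{36} + \frac{173}{1379} = \frac{6643355}{49644}$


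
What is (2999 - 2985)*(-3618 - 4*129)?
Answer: -57876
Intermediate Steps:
(2999 - 2985)*(-3618 - 4*129) = 14*(-3618 - 516) = 14*(-4134) = -57876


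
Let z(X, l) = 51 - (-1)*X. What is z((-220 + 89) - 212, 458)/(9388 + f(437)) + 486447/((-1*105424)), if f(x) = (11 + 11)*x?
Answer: -4637124851/1001633424 ≈ -4.6296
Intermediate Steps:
z(X, l) = 51 + X
f(x) = 22*x
z((-220 + 89) - 212, 458)/(9388 + f(437)) + 486447/((-1*105424)) = (51 + ((-220 + 89) - 212))/(9388 + 22*437) + 486447/((-1*105424)) = (51 + (-131 - 212))/(9388 + 9614) + 486447/(-105424) = (51 - 343)/19002 + 486447*(-1/105424) = -292*1/19002 - 486447/105424 = -146/9501 - 486447/105424 = -4637124851/1001633424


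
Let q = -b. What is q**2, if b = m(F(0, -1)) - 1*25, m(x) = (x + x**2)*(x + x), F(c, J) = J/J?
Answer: 441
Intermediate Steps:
F(c, J) = 1
m(x) = 2*x*(x + x**2) (m(x) = (x + x**2)*(2*x) = 2*x*(x + x**2))
b = -21 (b = 2*1**2*(1 + 1) - 1*25 = 2*1*2 - 25 = 4 - 25 = -21)
q = 21 (q = -1*(-21) = 21)
q**2 = 21**2 = 441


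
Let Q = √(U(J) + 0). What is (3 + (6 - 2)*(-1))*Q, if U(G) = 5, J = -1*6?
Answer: -√5 ≈ -2.2361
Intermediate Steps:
J = -6
Q = √5 (Q = √(5 + 0) = √5 ≈ 2.2361)
(3 + (6 - 2)*(-1))*Q = (3 + (6 - 2)*(-1))*√5 = (3 + 4*(-1))*√5 = (3 - 4)*√5 = -√5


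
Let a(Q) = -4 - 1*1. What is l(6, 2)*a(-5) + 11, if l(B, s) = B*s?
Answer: -49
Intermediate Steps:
a(Q) = -5 (a(Q) = -4 - 1 = -5)
l(6, 2)*a(-5) + 11 = (6*2)*(-5) + 11 = 12*(-5) + 11 = -60 + 11 = -49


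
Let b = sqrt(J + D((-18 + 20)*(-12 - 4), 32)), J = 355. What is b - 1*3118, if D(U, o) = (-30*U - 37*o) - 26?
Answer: -3118 + sqrt(105) ≈ -3107.8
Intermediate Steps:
D(U, o) = -26 - 37*o - 30*U (D(U, o) = (-37*o - 30*U) - 26 = -26 - 37*o - 30*U)
b = sqrt(105) (b = sqrt(355 + (-26 - 37*32 - 30*(-18 + 20)*(-12 - 4))) = sqrt(355 + (-26 - 1184 - 60*(-16))) = sqrt(355 + (-26 - 1184 - 30*(-32))) = sqrt(355 + (-26 - 1184 + 960)) = sqrt(355 - 250) = sqrt(105) ≈ 10.247)
b - 1*3118 = sqrt(105) - 1*3118 = sqrt(105) - 3118 = -3118 + sqrt(105)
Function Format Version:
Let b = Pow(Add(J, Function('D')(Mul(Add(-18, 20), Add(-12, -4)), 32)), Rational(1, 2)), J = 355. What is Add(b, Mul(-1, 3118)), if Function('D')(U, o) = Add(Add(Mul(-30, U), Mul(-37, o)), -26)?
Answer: Add(-3118, Pow(105, Rational(1, 2))) ≈ -3107.8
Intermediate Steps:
Function('D')(U, o) = Add(-26, Mul(-37, o), Mul(-30, U)) (Function('D')(U, o) = Add(Add(Mul(-37, o), Mul(-30, U)), -26) = Add(-26, Mul(-37, o), Mul(-30, U)))
b = Pow(105, Rational(1, 2)) (b = Pow(Add(355, Add(-26, Mul(-37, 32), Mul(-30, Mul(Add(-18, 20), Add(-12, -4))))), Rational(1, 2)) = Pow(Add(355, Add(-26, -1184, Mul(-30, Mul(2, -16)))), Rational(1, 2)) = Pow(Add(355, Add(-26, -1184, Mul(-30, -32))), Rational(1, 2)) = Pow(Add(355, Add(-26, -1184, 960)), Rational(1, 2)) = Pow(Add(355, -250), Rational(1, 2)) = Pow(105, Rational(1, 2)) ≈ 10.247)
Add(b, Mul(-1, 3118)) = Add(Pow(105, Rational(1, 2)), Mul(-1, 3118)) = Add(Pow(105, Rational(1, 2)), -3118) = Add(-3118, Pow(105, Rational(1, 2)))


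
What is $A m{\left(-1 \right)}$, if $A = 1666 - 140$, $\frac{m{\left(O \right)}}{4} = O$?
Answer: $-6104$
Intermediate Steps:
$m{\left(O \right)} = 4 O$
$A = 1526$ ($A = 1666 - 140 = 1526$)
$A m{\left(-1 \right)} = 1526 \cdot 4 \left(-1\right) = 1526 \left(-4\right) = -6104$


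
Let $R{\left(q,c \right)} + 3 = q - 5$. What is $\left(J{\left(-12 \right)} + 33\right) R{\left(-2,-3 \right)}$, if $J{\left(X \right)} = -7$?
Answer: $-260$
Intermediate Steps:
$R{\left(q,c \right)} = -8 + q$ ($R{\left(q,c \right)} = -3 + \left(q - 5\right) = -3 + \left(-5 + q\right) = -8 + q$)
$\left(J{\left(-12 \right)} + 33\right) R{\left(-2,-3 \right)} = \left(-7 + 33\right) \left(-8 - 2\right) = 26 \left(-10\right) = -260$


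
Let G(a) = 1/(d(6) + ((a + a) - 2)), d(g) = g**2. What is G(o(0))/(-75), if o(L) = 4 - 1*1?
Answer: -1/3000 ≈ -0.00033333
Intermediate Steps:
o(L) = 3 (o(L) = 4 - 1 = 3)
G(a) = 1/(34 + 2*a) (G(a) = 1/(6**2 + ((a + a) - 2)) = 1/(36 + (2*a - 2)) = 1/(36 + (-2 + 2*a)) = 1/(34 + 2*a))
G(o(0))/(-75) = (1/(2*(17 + 3)))/(-75) = -1/(150*20) = -1/75*1/40 = -1/3000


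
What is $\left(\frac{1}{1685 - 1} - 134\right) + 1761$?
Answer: $\frac{2739869}{1684} \approx 1627.0$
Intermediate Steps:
$\left(\frac{1}{1685 - 1} - 134\right) + 1761 = \left(\frac{1}{1684} - 134\right) + 1761 = - \frac{225655}{1684} + 1761 = \frac{2739869}{1684}$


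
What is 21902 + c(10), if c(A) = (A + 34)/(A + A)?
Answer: 109521/5 ≈ 21904.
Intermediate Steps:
c(A) = (34 + A)/(2*A) (c(A) = (34 + A)/((2*A)) = (34 + A)*(1/(2*A)) = (34 + A)/(2*A))
21902 + c(10) = 21902 + (½)*(34 + 10)/10 = 21902 + (½)*(⅒)*44 = 21902 + 11/5 = 109521/5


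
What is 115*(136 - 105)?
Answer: 3565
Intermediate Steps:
115*(136 - 105) = 115*31 = 3565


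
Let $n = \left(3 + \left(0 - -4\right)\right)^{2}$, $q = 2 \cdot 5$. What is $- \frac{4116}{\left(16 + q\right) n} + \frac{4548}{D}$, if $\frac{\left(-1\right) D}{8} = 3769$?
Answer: $- \frac{331377}{97994} \approx -3.3816$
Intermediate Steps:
$D = -30152$ ($D = \left(-8\right) 3769 = -30152$)
$q = 10$
$n = 49$ ($n = \left(3 + \left(0 + 4\right)\right)^{2} = \left(3 + 4\right)^{2} = 7^{2} = 49$)
$- \frac{4116}{\left(16 + q\right) n} + \frac{4548}{D} = - \frac{4116}{\left(16 + 10\right) 49} + \frac{4548}{-30152} = - \frac{4116}{26 \cdot 49} + 4548 \left(- \frac{1}{30152}\right) = - \frac{4116}{1274} - \frac{1137}{7538} = \left(-4116\right) \frac{1}{1274} - \frac{1137}{7538} = - \frac{42}{13} - \frac{1137}{7538} = - \frac{331377}{97994}$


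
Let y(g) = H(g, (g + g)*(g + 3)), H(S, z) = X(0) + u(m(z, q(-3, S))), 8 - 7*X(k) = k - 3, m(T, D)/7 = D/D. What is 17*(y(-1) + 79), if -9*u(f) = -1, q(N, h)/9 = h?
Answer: 86411/63 ≈ 1371.6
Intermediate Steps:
q(N, h) = 9*h
m(T, D) = 7 (m(T, D) = 7*(D/D) = 7*1 = 7)
u(f) = ⅑ (u(f) = -⅑*(-1) = ⅑)
X(k) = 11/7 - k/7 (X(k) = 8/7 - (k - 3)/7 = 8/7 - (-3 + k)/7 = 8/7 + (3/7 - k/7) = 11/7 - k/7)
H(S, z) = 106/63 (H(S, z) = (11/7 - ⅐*0) + ⅑ = (11/7 + 0) + ⅑ = 11/7 + ⅑ = 106/63)
y(g) = 106/63
17*(y(-1) + 79) = 17*(106/63 + 79) = 17*(5083/63) = 86411/63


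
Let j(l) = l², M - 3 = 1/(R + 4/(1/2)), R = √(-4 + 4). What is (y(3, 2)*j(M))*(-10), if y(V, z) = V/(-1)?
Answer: 9375/32 ≈ 292.97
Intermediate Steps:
y(V, z) = -V (y(V, z) = V*(-1) = -V)
R = 0 (R = √0 = 0)
M = 25/8 (M = 3 + 1/(0 + 4/(1/2)) = 3 + 1/(0 + 4/(½)) = 3 + 1/(0 + 4*2) = 3 + 1/(0 + 8) = 3 + 1/8 = 3 + ⅛ = 25/8 ≈ 3.1250)
(y(3, 2)*j(M))*(-10) = ((-1*3)*(25/8)²)*(-10) = -3*625/64*(-10) = -1875/64*(-10) = 9375/32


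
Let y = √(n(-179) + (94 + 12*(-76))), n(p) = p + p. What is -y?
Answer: -14*I*√6 ≈ -34.293*I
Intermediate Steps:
n(p) = 2*p
y = 14*I*√6 (y = √(2*(-179) + (94 + 12*(-76))) = √(-358 + (94 - 912)) = √(-358 - 818) = √(-1176) = 14*I*√6 ≈ 34.293*I)
-y = -14*I*√6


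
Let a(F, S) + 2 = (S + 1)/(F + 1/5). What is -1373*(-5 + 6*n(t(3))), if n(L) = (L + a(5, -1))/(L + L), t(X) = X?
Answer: 5492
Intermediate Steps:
a(F, S) = -2 + (1 + S)/(1/5 + F) (a(F, S) = -2 + (S + 1)/(F + 1/5) = -2 + (1 + S)/(F + 1/5) = -2 + (1 + S)/(1/5 + F))
n(L) = (-2 + L)/(2*L) (n(L) = (L + (3 - 10*5 + 5*(-1))/(1 + 5*5))/(L + L) = (L + (3 - 50 - 5)/(1 + 25))/((2*L)) = (L - 52/26)*(1/(2*L)) = (L + (1/26)*(-52))*(1/(2*L)) = (L - 2)*(1/(2*L)) = (-2 + L)*(1/(2*L)) = (-2 + L)/(2*L))
-1373*(-5 + 6*n(t(3))) = -1373*(-5 + 6*((1/2)*(-2 + 3)/3)) = -1373*(-5 + 6*((1/2)*(1/3)*1)) = -1373*(-5 + 6*(1/6)) = -1373*(-5 + 1) = -1373*(-4) = 5492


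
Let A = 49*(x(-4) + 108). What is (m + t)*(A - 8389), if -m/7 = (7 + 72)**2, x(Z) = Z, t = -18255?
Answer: 203975006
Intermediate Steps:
m = -43687 (m = -7*(7 + 72)**2 = -7*79**2 = -7*6241 = -43687)
A = 5096 (A = 49*(-4 + 108) = 49*104 = 5096)
(m + t)*(A - 8389) = (-43687 - 18255)*(5096 - 8389) = -61942*(-3293) = 203975006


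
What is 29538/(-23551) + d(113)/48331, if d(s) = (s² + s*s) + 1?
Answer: -826132089/1138243381 ≈ -0.72580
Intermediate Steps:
d(s) = 1 + 2*s² (d(s) = (s² + s²) + 1 = 2*s² + 1 = 1 + 2*s²)
29538/(-23551) + d(113)/48331 = 29538/(-23551) + (1 + 2*113²)/48331 = 29538*(-1/23551) + (1 + 2*12769)*(1/48331) = -29538/23551 + (1 + 25538)*(1/48331) = -29538/23551 + 25539*(1/48331) = -29538/23551 + 25539/48331 = -826132089/1138243381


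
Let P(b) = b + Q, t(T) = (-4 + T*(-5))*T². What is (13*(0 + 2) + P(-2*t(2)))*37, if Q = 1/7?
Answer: 35779/7 ≈ 5111.3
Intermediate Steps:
Q = ⅐ ≈ 0.14286
t(T) = T²*(-4 - 5*T) (t(T) = (-4 - 5*T)*T² = T²*(-4 - 5*T))
P(b) = ⅐ + b (P(b) = b + ⅐ = ⅐ + b)
(13*(0 + 2) + P(-2*t(2)))*37 = (13*(0 + 2) + (⅐ - 2*2²*(-4 - 5*2)))*37 = (13*2 + (⅐ - 8*(-4 - 10)))*37 = (26 + (⅐ - 8*(-14)))*37 = (26 + (⅐ - 2*(-56)))*37 = (26 + (⅐ + 112))*37 = (26 + 785/7)*37 = (967/7)*37 = 35779/7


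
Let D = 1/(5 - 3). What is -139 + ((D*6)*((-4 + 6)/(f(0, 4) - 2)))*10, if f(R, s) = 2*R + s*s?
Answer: -943/7 ≈ -134.71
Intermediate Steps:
f(R, s) = s² + 2*R (f(R, s) = 2*R + s² = s² + 2*R)
D = ½ (D = 1/2 = ½ ≈ 0.50000)
-139 + ((D*6)*((-4 + 6)/(f(0, 4) - 2)))*10 = -139 + (((½)*6)*((-4 + 6)/((4² + 2*0) - 2)))*10 = -139 + (3*(2/((16 + 0) - 2)))*10 = -139 + (3*(2/(16 - 2)))*10 = -139 + (3*(2/14))*10 = -139 + (3*(2*(1/14)))*10 = -139 + (3*(⅐))*10 = -139 + (3/7)*10 = -139 + 30/7 = -943/7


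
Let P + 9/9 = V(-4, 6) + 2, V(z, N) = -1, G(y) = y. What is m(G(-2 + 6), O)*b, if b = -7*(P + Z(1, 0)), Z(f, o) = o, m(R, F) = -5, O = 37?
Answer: 0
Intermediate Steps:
P = 0 (P = -1 + (-1 + 2) = -1 + 1 = 0)
b = 0 (b = -7*(0 + 0) = -7*0 = 0)
m(G(-2 + 6), O)*b = -5*0 = 0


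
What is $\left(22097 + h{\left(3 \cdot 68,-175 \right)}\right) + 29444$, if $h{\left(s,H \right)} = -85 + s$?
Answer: $51660$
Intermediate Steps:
$\left(22097 + h{\left(3 \cdot 68,-175 \right)}\right) + 29444 = \left(22097 + \left(-85 + 3 \cdot 68\right)\right) + 29444 = \left(22097 + \left(-85 + 204\right)\right) + 29444 = \left(22097 + 119\right) + 29444 = 22216 + 29444 = 51660$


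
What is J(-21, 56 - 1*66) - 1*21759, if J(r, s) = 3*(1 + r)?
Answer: -21819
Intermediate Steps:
J(r, s) = 3 + 3*r
J(-21, 56 - 1*66) - 1*21759 = (3 + 3*(-21)) - 1*21759 = (3 - 63) - 21759 = -60 - 21759 = -21819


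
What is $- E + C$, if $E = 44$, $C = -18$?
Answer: $-62$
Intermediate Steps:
$- E + C = \left(-1\right) 44 - 18 = -44 - 18 = -62$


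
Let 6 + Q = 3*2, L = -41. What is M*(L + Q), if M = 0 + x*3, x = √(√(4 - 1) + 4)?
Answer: -123*√(4 + √3) ≈ -294.48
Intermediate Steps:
Q = 0 (Q = -6 + 3*2 = -6 + 6 = 0)
x = √(4 + √3) (x = √(√3 + 4) = √(4 + √3) ≈ 2.3942)
M = 3*√(4 + √3) (M = 0 + √(4 + √3)*3 = 0 + 3*√(4 + √3) = 3*√(4 + √3) ≈ 7.1825)
M*(L + Q) = (3*√(4 + √3))*(-41 + 0) = (3*√(4 + √3))*(-41) = -123*√(4 + √3)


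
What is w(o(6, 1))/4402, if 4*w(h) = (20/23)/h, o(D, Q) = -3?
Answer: -5/303738 ≈ -1.6462e-5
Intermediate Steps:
w(h) = 5/(23*h) (w(h) = ((20/23)/h)/4 = ((20*(1/23))/h)/4 = (20/(23*h))/4 = 5/(23*h))
w(o(6, 1))/4402 = ((5/23)/(-3))/4402 = ((5/23)*(-⅓))*(1/4402) = -5/69*1/4402 = -5/303738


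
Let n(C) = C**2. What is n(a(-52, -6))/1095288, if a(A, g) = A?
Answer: 338/136911 ≈ 0.0024688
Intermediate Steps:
n(a(-52, -6))/1095288 = (-52)**2/1095288 = 2704*(1/1095288) = 338/136911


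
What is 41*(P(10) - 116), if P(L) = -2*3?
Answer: -5002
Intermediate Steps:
P(L) = -6
41*(P(10) - 116) = 41*(-6 - 116) = 41*(-122) = -5002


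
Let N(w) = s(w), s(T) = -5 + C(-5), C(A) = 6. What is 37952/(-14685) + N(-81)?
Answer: -23267/14685 ≈ -1.5844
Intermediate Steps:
s(T) = 1 (s(T) = -5 + 6 = 1)
N(w) = 1
37952/(-14685) + N(-81) = 37952/(-14685) + 1 = 37952*(-1/14685) + 1 = -37952/14685 + 1 = -23267/14685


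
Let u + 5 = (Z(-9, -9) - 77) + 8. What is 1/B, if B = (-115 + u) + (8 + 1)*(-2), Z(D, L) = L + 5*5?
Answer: -1/191 ≈ -0.0052356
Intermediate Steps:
Z(D, L) = 25 + L (Z(D, L) = L + 25 = 25 + L)
u = -58 (u = -5 + (((25 - 9) - 77) + 8) = -5 + ((16 - 77) + 8) = -5 + (-61 + 8) = -5 - 53 = -58)
B = -191 (B = (-115 - 58) + (8 + 1)*(-2) = -173 + 9*(-2) = -173 - 18 = -191)
1/B = 1/(-191) = -1/191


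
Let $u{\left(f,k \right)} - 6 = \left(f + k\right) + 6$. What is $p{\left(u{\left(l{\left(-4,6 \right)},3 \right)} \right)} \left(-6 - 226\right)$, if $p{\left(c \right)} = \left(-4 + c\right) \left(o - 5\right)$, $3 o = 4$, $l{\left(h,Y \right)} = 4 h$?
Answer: $- \frac{12760}{3} \approx -4253.3$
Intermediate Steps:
$o = \frac{4}{3}$ ($o = \frac{1}{3} \cdot 4 = \frac{4}{3} \approx 1.3333$)
$u{\left(f,k \right)} = 12 + f + k$ ($u{\left(f,k \right)} = 6 + \left(\left(f + k\right) + 6\right) = 6 + \left(6 + f + k\right) = 12 + f + k$)
$p{\left(c \right)} = \frac{44}{3} - \frac{11 c}{3}$ ($p{\left(c \right)} = \left(-4 + c\right) \left(\frac{4}{3} - 5\right) = \left(-4 + c\right) \left(- \frac{11}{3}\right) = \frac{44}{3} - \frac{11 c}{3}$)
$p{\left(u{\left(l{\left(-4,6 \right)},3 \right)} \right)} \left(-6 - 226\right) = \left(\frac{44}{3} - \frac{11 \left(12 + 4 \left(-4\right) + 3\right)}{3}\right) \left(-6 - 226\right) = \left(\frac{44}{3} - \frac{11 \left(12 - 16 + 3\right)}{3}\right) \left(-6 - 226\right) = \left(\frac{44}{3} - - \frac{11}{3}\right) \left(-232\right) = \left(\frac{44}{3} + \frac{11}{3}\right) \left(-232\right) = \frac{55}{3} \left(-232\right) = - \frac{12760}{3}$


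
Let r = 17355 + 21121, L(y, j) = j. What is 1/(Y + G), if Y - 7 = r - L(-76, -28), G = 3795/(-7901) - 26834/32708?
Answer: 129212954/4975952000347 ≈ 2.5967e-5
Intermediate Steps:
G = -168071147/129212954 (G = 3795*(-1/7901) - 26834*1/32708 = -3795/7901 - 13417/16354 = -168071147/129212954 ≈ -1.3007)
r = 38476
Y = 38511 (Y = 7 + (38476 - 1*(-28)) = 7 + (38476 + 28) = 7 + 38504 = 38511)
1/(Y + G) = 1/(38511 - 168071147/129212954) = 1/(4975952000347/129212954) = 129212954/4975952000347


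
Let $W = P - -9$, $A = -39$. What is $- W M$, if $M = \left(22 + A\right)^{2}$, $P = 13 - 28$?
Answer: $1734$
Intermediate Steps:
$P = -15$ ($P = 13 - 28 = -15$)
$W = -6$ ($W = -15 - -9 = -15 + 9 = -6$)
$M = 289$ ($M = \left(22 - 39\right)^{2} = \left(-17\right)^{2} = 289$)
$- W M = - \left(-6\right) 289 = \left(-1\right) \left(-1734\right) = 1734$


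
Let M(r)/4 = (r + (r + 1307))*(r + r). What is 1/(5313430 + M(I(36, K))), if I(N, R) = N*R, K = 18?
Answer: 1/18807382 ≈ 5.3171e-8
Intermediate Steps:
M(r) = 8*r*(1307 + 2*r) (M(r) = 4*((r + (r + 1307))*(r + r)) = 4*((r + (1307 + r))*(2*r)) = 4*((1307 + 2*r)*(2*r)) = 4*(2*r*(1307 + 2*r)) = 8*r*(1307 + 2*r))
1/(5313430 + M(I(36, K))) = 1/(5313430 + 8*(36*18)*(1307 + 2*(36*18))) = 1/(5313430 + 8*648*(1307 + 2*648)) = 1/(5313430 + 8*648*(1307 + 1296)) = 1/(5313430 + 8*648*2603) = 1/(5313430 + 13493952) = 1/18807382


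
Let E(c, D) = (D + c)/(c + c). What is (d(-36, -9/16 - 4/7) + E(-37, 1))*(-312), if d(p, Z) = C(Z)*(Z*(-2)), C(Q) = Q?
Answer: 18871203/29008 ≈ 650.55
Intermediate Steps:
E(c, D) = (D + c)/(2*c) (E(c, D) = (D + c)/((2*c)) = (D + c)*(1/(2*c)) = (D + c)/(2*c))
d(p, Z) = -2*Z² (d(p, Z) = Z*(Z*(-2)) = Z*(-2*Z) = -2*Z²)
(d(-36, -9/16 - 4/7) + E(-37, 1))*(-312) = (-2*(-9/16 - 4/7)² + (½)*(1 - 37)/(-37))*(-312) = (-2*(-9*1/16 - 4*⅐)² + (½)*(-1/37)*(-36))*(-312) = (-2*(-9/16 - 4/7)² + 18/37)*(-312) = (-2*(-127/112)² + 18/37)*(-312) = (-2*16129/12544 + 18/37)*(-312) = (-16129/6272 + 18/37)*(-312) = -483877/232064*(-312) = 18871203/29008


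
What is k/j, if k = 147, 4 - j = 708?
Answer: -147/704 ≈ -0.20881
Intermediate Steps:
j = -704 (j = 4 - 1*708 = 4 - 708 = -704)
k/j = 147/(-704) = 147*(-1/704) = -147/704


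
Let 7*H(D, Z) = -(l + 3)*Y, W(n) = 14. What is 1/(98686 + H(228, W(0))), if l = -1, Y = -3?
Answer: 7/690808 ≈ 1.0133e-5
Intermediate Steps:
H(D, Z) = 6/7 (H(D, Z) = (-(-1 + 3)*(-3))/7 = (-2*(-3))/7 = (-1*(-6))/7 = (⅐)*6 = 6/7)
1/(98686 + H(228, W(0))) = 1/(98686 + 6/7) = 1/(690808/7) = 7/690808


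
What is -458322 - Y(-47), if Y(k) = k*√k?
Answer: -458322 + 47*I*√47 ≈ -4.5832e+5 + 322.22*I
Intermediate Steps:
Y(k) = k^(3/2)
-458322 - Y(-47) = -458322 - (-47)^(3/2) = -458322 - (-47)*I*√47 = -458322 + 47*I*√47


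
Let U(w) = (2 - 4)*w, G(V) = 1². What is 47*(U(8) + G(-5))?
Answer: -705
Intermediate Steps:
G(V) = 1
U(w) = -2*w
47*(U(8) + G(-5)) = 47*(-2*8 + 1) = 47*(-16 + 1) = 47*(-15) = -705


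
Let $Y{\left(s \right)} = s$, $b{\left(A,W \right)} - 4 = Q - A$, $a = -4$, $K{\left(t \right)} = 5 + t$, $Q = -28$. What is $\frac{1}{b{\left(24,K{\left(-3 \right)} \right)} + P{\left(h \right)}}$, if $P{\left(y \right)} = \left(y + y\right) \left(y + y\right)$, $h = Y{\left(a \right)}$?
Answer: $\frac{1}{16} \approx 0.0625$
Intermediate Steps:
$b{\left(A,W \right)} = -24 - A$ ($b{\left(A,W \right)} = 4 - \left(28 + A\right) = -24 - A$)
$h = -4$
$P{\left(y \right)} = 4 y^{2}$ ($P{\left(y \right)} = 2 y 2 y = 4 y^{2}$)
$\frac{1}{b{\left(24,K{\left(-3 \right)} \right)} + P{\left(h \right)}} = \frac{1}{\left(-24 - 24\right) + 4 \left(-4\right)^{2}} = \frac{1}{\left(-24 - 24\right) + 4 \cdot 16} = \frac{1}{-48 + 64} = \frac{1}{16}$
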